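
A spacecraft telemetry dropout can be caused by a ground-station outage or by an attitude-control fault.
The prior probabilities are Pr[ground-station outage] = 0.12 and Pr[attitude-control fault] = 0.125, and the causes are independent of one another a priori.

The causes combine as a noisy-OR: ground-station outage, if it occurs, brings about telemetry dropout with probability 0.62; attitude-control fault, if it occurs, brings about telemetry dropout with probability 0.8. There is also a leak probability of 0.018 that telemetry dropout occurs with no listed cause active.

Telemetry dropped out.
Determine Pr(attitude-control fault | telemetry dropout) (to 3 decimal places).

Pr(attitude-control fault | telemetry dropout) ≈ 0.562

Under noisy-OR, P(telemetry dropout | causes) = 1 − (1−0.018)·∏(1−qᵢ) over the active causes.
P(telemetry dropout) = 0.018×0.88×0.875 + 0.8036×0.88×0.125 + 0.62684×0.12×0.875 + 0.925368×0.12×0.125 = 0.013860 + 0.088396 + 0.065818 + 0.013881 = 0.181955
The attitude-control fault-present share is 0.088396 + 0.013881 = 0.102277.
P(attitude-control fault | telemetry dropout) = 0.102277 / 0.181955 ≈ 0.562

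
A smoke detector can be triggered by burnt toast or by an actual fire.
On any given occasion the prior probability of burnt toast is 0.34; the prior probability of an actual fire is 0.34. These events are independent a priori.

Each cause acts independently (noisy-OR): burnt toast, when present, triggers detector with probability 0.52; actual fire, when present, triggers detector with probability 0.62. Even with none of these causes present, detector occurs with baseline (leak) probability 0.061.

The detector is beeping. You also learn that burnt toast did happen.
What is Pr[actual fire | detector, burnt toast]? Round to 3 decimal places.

Pr[actual fire | detector, burnt toast] ≈ 0.437

Under noisy-OR, P(detector | causes) = 1 − (1−0.061)·∏(1−qᵢ) over the active causes.
By total probability over both values of actual fire:
  P(detector | burnt toast) = 0.54928×0.66 + 0.828726×0.34
        = 0.362525 + 0.281767 = 0.644292
Configurations with actual fire contribute 0.281767, so
  P(actual fire | detector, burnt toast) = 0.281767 / 0.644292 ≈ 0.437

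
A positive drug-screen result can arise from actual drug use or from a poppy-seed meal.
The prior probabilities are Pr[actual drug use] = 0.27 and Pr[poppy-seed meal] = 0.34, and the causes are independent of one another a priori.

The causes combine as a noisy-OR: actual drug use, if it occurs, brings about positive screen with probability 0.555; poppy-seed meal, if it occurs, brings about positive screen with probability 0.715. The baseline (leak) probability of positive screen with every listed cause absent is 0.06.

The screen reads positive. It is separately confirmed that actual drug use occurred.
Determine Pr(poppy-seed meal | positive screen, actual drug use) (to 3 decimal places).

Under noisy-OR, P(positive screen | causes) = 1 − (1−0.06)·∏(1−qᵢ) over the active causes.
Enumerate both values of poppy-seed meal and weight by the priors:
  P(positive screen | actual drug use) = 0.5817*0.66 + 0.880784*0.34
        = 0.383922 + 0.299467 = 0.683389
Configurations with poppy-seed meal contribute 0.299467, so
  P(poppy-seed meal | positive screen, actual drug use) = 0.299467 / 0.683389 ≈ 0.438

Pr(poppy-seed meal | positive screen, actual drug use) ≈ 0.438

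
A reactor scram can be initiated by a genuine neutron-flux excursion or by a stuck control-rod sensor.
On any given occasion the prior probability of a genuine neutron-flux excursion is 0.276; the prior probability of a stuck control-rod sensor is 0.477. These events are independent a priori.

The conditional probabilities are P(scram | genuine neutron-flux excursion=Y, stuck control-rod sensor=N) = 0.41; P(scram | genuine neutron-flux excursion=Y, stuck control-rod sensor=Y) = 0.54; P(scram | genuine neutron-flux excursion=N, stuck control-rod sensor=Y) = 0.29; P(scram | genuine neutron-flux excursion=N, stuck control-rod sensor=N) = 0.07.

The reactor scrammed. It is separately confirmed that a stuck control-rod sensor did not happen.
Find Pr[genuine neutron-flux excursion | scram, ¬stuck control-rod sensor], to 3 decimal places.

Enumerate both values of genuine neutron-flux excursion and weight by the priors:
  P(scram | ¬stuck control-rod sensor) = 0.07·0.724 + 0.41·0.276
        = 0.050680 + 0.113160 = 0.163840
The terms with genuine neutron-flux excursion present sum to 0.113160, so
  P(genuine neutron-flux excursion | scram, ¬stuck control-rod sensor) = 0.113160 / 0.163840 ≈ 0.691

Pr[genuine neutron-flux excursion | scram, ¬stuck control-rod sensor] ≈ 0.691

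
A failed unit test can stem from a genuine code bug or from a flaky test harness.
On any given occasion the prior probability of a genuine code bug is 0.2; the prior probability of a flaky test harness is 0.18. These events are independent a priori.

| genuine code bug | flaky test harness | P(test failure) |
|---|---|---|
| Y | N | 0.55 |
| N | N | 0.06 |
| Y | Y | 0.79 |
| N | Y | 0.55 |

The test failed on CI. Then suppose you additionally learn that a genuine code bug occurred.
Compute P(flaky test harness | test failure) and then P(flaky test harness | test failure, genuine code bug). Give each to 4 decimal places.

For the numerator, keep only flaky test harness=true terms: 0.079200 + 0.028440 = 0.107640
The normalizing constant is 0.06×0.8×0.82 + 0.55×0.8×0.18 + 0.55×0.2×0.82 + 0.79×0.2×0.18 = 0.237200
P(flaky test harness | test failure) = 0.107640/0.237200 ≈ 0.4538

Now condition on the additional information:
P(test failure | genuine code bug) = 0.55*0.82 + 0.79*0.18 = 0.451000 + 0.142200 = 0.593200
Restricting to configurations with flaky test harness present: 0.79*0.18 = 0.142200.
So P(flaky test harness | test failure, genuine code bug) = 0.142200/0.593200 ≈ 0.2397.

P(flaky test harness | test failure) ≈ 0.4538; P(flaky test harness | test failure, genuine code bug) ≈ 0.2397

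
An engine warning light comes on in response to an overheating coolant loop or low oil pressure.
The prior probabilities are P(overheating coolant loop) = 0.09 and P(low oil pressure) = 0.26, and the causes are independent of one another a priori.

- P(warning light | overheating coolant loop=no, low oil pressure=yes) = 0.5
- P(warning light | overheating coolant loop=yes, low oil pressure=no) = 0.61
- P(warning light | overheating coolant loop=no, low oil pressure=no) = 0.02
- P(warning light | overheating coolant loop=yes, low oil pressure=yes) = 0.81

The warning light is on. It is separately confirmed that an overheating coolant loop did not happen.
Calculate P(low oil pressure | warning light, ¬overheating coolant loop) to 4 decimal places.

P(low oil pressure | warning light, ¬overheating coolant loop) ≈ 0.8978

P(warning light | ¬overheating coolant loop) = 0.02*0.74 + 0.5*0.26 = 0.014800 + 0.130000 = 0.144800
The low oil pressure-present share is 0.5*0.26 = 0.130000.
So P(low oil pressure | warning light, ¬overheating coolant loop) = 0.130000/0.144800 ≈ 0.8978.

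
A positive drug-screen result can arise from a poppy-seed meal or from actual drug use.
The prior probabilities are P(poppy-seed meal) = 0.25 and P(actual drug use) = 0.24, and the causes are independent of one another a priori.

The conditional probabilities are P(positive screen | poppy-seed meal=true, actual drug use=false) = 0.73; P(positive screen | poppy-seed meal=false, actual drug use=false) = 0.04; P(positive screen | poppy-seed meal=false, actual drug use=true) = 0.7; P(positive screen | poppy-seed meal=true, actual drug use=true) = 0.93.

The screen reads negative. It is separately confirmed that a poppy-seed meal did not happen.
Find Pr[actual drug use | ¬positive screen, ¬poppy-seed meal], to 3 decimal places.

Sum P(¬positive screen|·) weighted by the priors over both values of actual drug use:
  P(¬positive screen | ¬poppy-seed meal) = 0.96*0.76 + 0.3*0.24
        = 0.729600 + 0.072000 = 0.801600
Keeping only the actual drug use-present terms gives 0.072000, so
  P(actual drug use | ¬positive screen, ¬poppy-seed meal) = 0.072000 / 0.801600 ≈ 0.090

Pr[actual drug use | ¬positive screen, ¬poppy-seed meal] ≈ 0.090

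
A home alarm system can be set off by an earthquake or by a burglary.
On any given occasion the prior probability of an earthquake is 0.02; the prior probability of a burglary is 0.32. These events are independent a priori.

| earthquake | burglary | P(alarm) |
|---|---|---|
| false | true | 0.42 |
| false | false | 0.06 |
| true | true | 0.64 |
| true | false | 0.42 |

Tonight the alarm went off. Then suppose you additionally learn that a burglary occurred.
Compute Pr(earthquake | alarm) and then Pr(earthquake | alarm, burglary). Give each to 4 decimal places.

Numerator (weight on configurations with earthquake): 0.005712 + 0.004096 = 0.009808
The normalizing constant is 0.06*0.98*0.68 + 0.42*0.98*0.32 + 0.42*0.02*0.68 + 0.64*0.02*0.32 = 0.181504
P(earthquake | alarm) = 0.009808/0.181504 ≈ 0.0540

With the extra evidence:
For the numerator, keep only earthquake=true terms: 0.64·0.02 = 0.012800
The normalizing constant is 0.42·0.98 + 0.64·0.02 = 0.424400
P(earthquake | alarm, burglary) = 0.012800/0.424400 ≈ 0.0302

Pr(earthquake | alarm) ≈ 0.0540; Pr(earthquake | alarm, burglary) ≈ 0.0302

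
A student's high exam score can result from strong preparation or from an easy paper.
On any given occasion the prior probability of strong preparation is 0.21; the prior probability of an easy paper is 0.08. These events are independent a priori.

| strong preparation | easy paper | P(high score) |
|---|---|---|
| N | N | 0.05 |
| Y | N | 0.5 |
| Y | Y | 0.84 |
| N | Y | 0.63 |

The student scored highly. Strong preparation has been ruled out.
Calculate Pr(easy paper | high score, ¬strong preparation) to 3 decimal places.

P(high score | ¬strong preparation) = 0.05×0.92 + 0.63×0.08 = 0.046000 + 0.050400 = 0.096400
The easy paper-present share is 0.63×0.08 = 0.050400.
So P(easy paper | high score, ¬strong preparation) = 0.050400/0.096400 ≈ 0.523.

Pr(easy paper | high score, ¬strong preparation) ≈ 0.523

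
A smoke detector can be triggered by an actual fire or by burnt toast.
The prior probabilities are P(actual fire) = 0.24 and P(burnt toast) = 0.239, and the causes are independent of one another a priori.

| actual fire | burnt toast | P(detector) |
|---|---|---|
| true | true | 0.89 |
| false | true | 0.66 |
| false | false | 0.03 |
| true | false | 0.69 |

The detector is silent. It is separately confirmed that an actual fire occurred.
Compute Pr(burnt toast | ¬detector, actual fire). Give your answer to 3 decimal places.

By total probability over both values of burnt toast:
  P(¬detector | actual fire) = 0.31×0.761 + 0.11×0.239
        = 0.235910 + 0.026290 = 0.262200
The terms with burnt toast present sum to 0.026290, so
  P(burnt toast | ¬detector, actual fire) = 0.026290 / 0.262200 ≈ 0.100

Pr(burnt toast | ¬detector, actual fire) ≈ 0.100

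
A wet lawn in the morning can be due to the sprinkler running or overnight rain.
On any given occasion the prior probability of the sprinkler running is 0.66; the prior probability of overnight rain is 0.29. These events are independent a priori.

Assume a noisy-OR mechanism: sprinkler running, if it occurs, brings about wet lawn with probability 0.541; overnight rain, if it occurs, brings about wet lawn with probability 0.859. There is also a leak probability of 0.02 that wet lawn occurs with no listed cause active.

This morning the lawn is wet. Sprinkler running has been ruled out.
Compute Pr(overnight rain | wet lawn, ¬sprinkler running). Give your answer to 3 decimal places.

Under noisy-OR, P(wet lawn | causes) = 1 − (1−0.02)·∏(1−qᵢ) over the active causes.
P(wet lawn | ¬sprinkler running) = 0.02×0.71 + 0.86182×0.29 = 0.014200 + 0.249928 = 0.264128
Of this, 0.249928 comes from 0.86182×0.29 (the overnight rain=true cases).
P(overnight rain | wet lawn, ¬sprinkler running) = 0.249928 / 0.264128 ≈ 0.946

Pr(overnight rain | wet lawn, ¬sprinkler running) ≈ 0.946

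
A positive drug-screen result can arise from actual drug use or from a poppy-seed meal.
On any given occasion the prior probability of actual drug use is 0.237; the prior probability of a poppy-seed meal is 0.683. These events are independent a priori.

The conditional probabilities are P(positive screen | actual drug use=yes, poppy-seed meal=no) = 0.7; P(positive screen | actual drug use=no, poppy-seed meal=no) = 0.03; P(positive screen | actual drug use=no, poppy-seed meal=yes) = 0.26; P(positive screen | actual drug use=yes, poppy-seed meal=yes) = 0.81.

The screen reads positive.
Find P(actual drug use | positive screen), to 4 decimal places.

P(actual drug use | positive screen) ≈ 0.5627

Enumerate the 4 (actual drug use, poppy-seed meal) configurations and weight by the priors:
  P(positive screen) = 0.03×0.763×0.317 + 0.26×0.763×0.683 + 0.7×0.237×0.317 + 0.81×0.237×0.683
        = 0.007256 + 0.135494 + 0.052590 + 0.131116 = 0.326456
Configurations with actual drug use contribute 0.183706, so
  P(actual drug use | positive screen) = 0.183706 / 0.326456 ≈ 0.5627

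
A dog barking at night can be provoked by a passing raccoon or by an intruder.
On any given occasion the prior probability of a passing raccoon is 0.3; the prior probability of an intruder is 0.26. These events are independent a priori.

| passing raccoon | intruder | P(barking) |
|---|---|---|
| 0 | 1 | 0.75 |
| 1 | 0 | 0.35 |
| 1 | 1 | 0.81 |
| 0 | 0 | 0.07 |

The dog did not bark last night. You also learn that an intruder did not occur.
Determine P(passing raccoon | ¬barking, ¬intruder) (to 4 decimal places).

P(passing raccoon | ¬barking, ¬intruder) ≈ 0.2305

Weight on passing raccoon=true, given the evidence: 0.65*0.3 = 0.195000
Normalizer over all consistent configurations: 0.93*0.7 + 0.65*0.3 = 0.846000
P(passing raccoon | ¬barking, ¬intruder) = 0.195000/0.846000 ≈ 0.2305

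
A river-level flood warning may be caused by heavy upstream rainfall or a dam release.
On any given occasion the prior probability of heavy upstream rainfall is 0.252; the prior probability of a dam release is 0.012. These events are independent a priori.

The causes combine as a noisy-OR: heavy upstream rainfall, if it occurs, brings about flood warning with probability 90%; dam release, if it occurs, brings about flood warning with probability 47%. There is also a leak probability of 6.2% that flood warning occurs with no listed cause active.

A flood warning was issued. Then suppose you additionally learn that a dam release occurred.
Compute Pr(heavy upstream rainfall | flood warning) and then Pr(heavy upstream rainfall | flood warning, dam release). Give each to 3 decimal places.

Pr(heavy upstream rainfall | flood warning) ≈ 0.819; Pr(heavy upstream rainfall | flood warning, dam release) ≈ 0.389

Under noisy-OR, P(flood warning | causes) = 1 − (1−0.062)·∏(1−qᵢ) over the active causes.
By total probability over the 4 (heavy upstream rainfall, dam release) configurations:
  P(flood warning) = 0.062*0.748*0.988 + 0.50286*0.748*0.012 + 0.9062*0.252*0.988 + 0.950286*0.252*0.012
        = 0.045819 + 0.004514 + 0.225622 + 0.002874 = 0.278829
The terms with heavy upstream rainfall present sum to 0.228496, so
  P(heavy upstream rainfall | flood warning) = 0.228496 / 0.278829 ≈ 0.819

Now condition on the additional information:
P(flood warning | dam release) = 0.50286*0.748 + 0.950286*0.252 = 0.376139 + 0.239472 = 0.615611
The heavy upstream rainfall-present share is 0.950286*0.252 = 0.239472.
So P(heavy upstream rainfall | flood warning, dam release) = 0.239472/0.615611 ≈ 0.389.
The drop from 0.819 to 0.389 is the explaining-away (discounting) effect.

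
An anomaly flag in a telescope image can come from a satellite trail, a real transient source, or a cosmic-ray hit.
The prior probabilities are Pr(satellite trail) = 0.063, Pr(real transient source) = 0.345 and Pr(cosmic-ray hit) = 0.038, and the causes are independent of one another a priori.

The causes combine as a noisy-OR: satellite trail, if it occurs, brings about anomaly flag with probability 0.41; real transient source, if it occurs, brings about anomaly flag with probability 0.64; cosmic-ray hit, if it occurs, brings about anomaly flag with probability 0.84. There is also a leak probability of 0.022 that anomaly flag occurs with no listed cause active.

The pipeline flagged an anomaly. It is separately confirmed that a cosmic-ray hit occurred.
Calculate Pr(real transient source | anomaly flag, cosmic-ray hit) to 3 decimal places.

Pr(real transient source | anomaly flag, cosmic-ray hit) ≈ 0.370

Under noisy-OR, P(anomaly flag | causes) = 1 − (1−0.022)·∏(1−qᵢ) over the active causes.
P(anomaly flag | cosmic-ray hit) = 0.84352×0.937×0.655 + 0.943667×0.937×0.345 + 0.907677×0.063×0.655 + 0.966764×0.063×0.345 = 0.517698 + 0.305055 + 0.037455 + 0.021013 = 0.881221
Restricting to configurations with real transient source present: 0.305055 + 0.021013 = 0.326068.
P(real transient source | anomaly flag, cosmic-ray hit) = 0.326068 / 0.881221 ≈ 0.370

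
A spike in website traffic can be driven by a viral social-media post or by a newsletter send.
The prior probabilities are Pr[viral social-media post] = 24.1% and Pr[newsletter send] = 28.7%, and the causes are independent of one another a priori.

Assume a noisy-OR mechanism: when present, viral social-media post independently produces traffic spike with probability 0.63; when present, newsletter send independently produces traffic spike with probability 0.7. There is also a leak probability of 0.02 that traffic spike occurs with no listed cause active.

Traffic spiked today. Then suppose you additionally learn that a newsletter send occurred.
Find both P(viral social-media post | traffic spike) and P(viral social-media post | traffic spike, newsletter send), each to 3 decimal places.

P(viral social-media post | traffic spike) ≈ 0.510; P(viral social-media post | traffic spike, newsletter send) ≈ 0.286

Under noisy-OR, P(traffic spike | causes) = 1 − (1−0.02)·∏(1−qᵢ) over the active causes.
P(traffic spike) = 0.02×0.759×0.713 + 0.706×0.759×0.287 + 0.6374×0.241×0.713 + 0.89122×0.241×0.287 = 0.010823 + 0.153790 + 0.109526 + 0.061643 = 0.335782
Restricting to configurations with viral social-media post present: 0.109526 + 0.061643 = 0.171169.
Hence the posterior is 0.171169/0.335782 ≈ 0.510.

Now condition on the additional information:
Sum P(traffic spike|·) weighted by the priors over both values of viral social-media post:
  P(traffic spike | newsletter send) = 0.706*0.759 + 0.89122*0.241
        = 0.535854 + 0.214784 = 0.750638
The terms with viral social-media post present sum to 0.214784, so
  P(viral social-media post | traffic spike, newsletter send) = 0.214784 / 0.750638 ≈ 0.286
Conditioning on newsletter send lowers the posterior on viral social-media post: the classic explaining-away effect in a common-effect structure.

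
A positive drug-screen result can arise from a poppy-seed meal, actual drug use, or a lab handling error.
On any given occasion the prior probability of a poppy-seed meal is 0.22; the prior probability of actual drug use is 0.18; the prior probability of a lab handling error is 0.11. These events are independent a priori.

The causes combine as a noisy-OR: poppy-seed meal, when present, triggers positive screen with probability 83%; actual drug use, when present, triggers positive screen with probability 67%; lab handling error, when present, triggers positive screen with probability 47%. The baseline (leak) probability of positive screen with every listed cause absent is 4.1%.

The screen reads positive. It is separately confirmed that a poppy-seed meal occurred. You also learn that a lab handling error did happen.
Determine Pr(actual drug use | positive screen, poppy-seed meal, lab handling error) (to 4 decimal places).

Under noisy-OR, P(positive screen | causes) = 1 − (1−0.041)·∏(1−qᵢ) over the active causes.
P(positive screen | poppy-seed meal, lab handling error) = 0.913594·0.82 + 0.971486·0.18 = 0.749147 + 0.174867 = 0.924014
Restricting to configurations with actual drug use present: 0.971486·0.18 = 0.174867.
So P(actual drug use | positive screen, poppy-seed meal, lab handling error) = 0.174867/0.924014 ≈ 0.1892.

Pr(actual drug use | positive screen, poppy-seed meal, lab handling error) ≈ 0.1892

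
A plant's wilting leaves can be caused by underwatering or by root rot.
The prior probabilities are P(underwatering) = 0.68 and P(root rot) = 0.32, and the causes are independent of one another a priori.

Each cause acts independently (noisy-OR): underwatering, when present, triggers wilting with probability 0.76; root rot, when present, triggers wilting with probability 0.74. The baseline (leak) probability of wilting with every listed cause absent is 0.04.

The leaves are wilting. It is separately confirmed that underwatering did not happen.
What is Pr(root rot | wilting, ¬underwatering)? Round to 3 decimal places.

Under noisy-OR, P(wilting | causes) = 1 − (1−0.04)·∏(1−qᵢ) over the active causes.
Sum P(wilting|·) weighted by the priors over both values of root rot:
  P(wilting | ¬underwatering) = 0.04*0.68 + 0.7504*0.32
        = 0.027200 + 0.240128 = 0.267328
Configurations with root rot contribute 0.240128, so
  P(root rot | wilting, ¬underwatering) = 0.240128 / 0.267328 ≈ 0.898

Pr(root rot | wilting, ¬underwatering) ≈ 0.898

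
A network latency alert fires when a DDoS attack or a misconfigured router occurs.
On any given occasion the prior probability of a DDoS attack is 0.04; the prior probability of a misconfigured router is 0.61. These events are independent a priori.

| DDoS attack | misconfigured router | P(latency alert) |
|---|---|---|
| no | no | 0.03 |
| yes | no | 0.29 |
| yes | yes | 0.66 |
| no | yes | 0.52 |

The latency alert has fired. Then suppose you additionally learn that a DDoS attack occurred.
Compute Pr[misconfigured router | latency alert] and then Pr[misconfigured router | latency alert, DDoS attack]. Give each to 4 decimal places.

Enumerate the 4 (DDoS attack, misconfigured router) configurations and weight by the priors:
  P(latency alert) = 0.03·0.96·0.39 + 0.52·0.96·0.61 + 0.29·0.04·0.39 + 0.66·0.04·0.61
        = 0.011232 + 0.304512 + 0.004524 + 0.016104 = 0.336372
The terms with misconfigured router present sum to 0.320616, so
  P(misconfigured router | latency alert) = 0.320616 / 0.336372 ≈ 0.9532

Now condition on the additional information:
Enumerate both values of misconfigured router and weight by the priors:
  P(latency alert | DDoS attack) = 0.29*0.39 + 0.66*0.61
        = 0.113100 + 0.402600 = 0.515700
Keeping only the misconfigured router-present terms gives 0.402600, so
  P(misconfigured router | latency alert, DDoS attack) = 0.402600 / 0.515700 ≈ 0.7807
Conditioning on DDoS attack lowers the posterior on misconfigured router: the classic explaining-away effect in a common-effect structure.

Pr[misconfigured router | latency alert] ≈ 0.9532; Pr[misconfigured router | latency alert, DDoS attack] ≈ 0.7807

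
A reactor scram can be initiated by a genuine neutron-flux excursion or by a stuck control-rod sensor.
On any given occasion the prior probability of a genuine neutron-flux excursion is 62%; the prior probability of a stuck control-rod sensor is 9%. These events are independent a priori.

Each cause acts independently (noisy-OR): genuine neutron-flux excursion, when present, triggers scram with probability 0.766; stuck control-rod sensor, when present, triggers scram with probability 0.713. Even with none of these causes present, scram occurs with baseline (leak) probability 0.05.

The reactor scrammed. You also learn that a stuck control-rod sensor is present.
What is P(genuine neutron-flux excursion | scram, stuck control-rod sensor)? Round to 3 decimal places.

P(genuine neutron-flux excursion | scram, stuck control-rod sensor) ≈ 0.677

Under noisy-OR, P(scram | causes) = 1 − (1−0.05)·∏(1−qᵢ) over the active causes.
For the numerator, keep only genuine neutron-flux excursion=true terms: 0.9362*0.62 = 0.580444
Normalizer over all consistent configurations: 0.72735*0.38 + 0.9362*0.62 = 0.856837
P(genuine neutron-flux excursion | scram, stuck control-rod sensor) = 0.580444/0.856837 ≈ 0.677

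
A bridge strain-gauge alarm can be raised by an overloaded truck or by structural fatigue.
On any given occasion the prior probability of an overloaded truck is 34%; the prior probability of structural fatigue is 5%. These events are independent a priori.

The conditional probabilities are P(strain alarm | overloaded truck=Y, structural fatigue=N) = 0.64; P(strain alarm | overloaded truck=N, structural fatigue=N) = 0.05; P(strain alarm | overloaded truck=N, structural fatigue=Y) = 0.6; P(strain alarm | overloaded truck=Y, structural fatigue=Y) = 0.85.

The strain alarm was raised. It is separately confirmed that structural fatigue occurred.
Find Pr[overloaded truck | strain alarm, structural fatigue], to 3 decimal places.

Pr[overloaded truck | strain alarm, structural fatigue] ≈ 0.422

Enumerate both values of overloaded truck and weight by the priors:
  P(strain alarm | structural fatigue) = 0.6·0.66 + 0.85·0.34
        = 0.396000 + 0.289000 = 0.685000
The terms with overloaded truck present sum to 0.289000, so
  P(overloaded truck | strain alarm, structural fatigue) = 0.289000 / 0.685000 ≈ 0.422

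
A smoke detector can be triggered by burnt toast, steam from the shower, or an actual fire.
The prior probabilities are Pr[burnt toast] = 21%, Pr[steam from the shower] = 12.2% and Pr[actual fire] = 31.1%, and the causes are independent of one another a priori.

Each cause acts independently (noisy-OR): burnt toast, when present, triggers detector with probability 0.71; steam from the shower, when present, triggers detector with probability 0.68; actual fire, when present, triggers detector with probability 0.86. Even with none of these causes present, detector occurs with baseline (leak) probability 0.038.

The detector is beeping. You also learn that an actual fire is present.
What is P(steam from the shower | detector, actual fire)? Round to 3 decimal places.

Under noisy-OR, P(detector | causes) = 1 − (1−0.038)·∏(1−qᵢ) over the active causes.
Enumerate the 4 (burnt toast, steam from the shower) configurations and weight by the priors:
  P(detector | actual fire) = 0.86532×0.79×0.878 + 0.956902×0.79×0.122 + 0.960943×0.21×0.878 + 0.987502×0.21×0.122
        = 0.600203 + 0.092226 + 0.177179 + 0.025300 = 0.894908
Configurations with steam from the shower contribute 0.117526, so
  P(steam from the shower | detector, actual fire) = 0.117526 / 0.894908 ≈ 0.131

P(steam from the shower | detector, actual fire) ≈ 0.131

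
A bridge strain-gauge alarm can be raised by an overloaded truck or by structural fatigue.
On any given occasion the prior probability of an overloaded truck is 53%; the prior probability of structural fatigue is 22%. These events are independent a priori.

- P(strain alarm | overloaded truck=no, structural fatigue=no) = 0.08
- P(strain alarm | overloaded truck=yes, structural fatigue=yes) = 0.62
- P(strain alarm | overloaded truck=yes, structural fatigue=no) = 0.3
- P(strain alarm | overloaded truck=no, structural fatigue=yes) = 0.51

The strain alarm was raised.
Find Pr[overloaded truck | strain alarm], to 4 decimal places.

P(strain alarm) = 0.08*0.47*0.78 + 0.51*0.47*0.22 + 0.3*0.53*0.78 + 0.62*0.53*0.22 = 0.029328 + 0.052734 + 0.124020 + 0.072292 = 0.278374
The overloaded truck-present share is 0.124020 + 0.072292 = 0.196312.
Hence the posterior is 0.196312/0.278374 ≈ 0.7052.

Pr[overloaded truck | strain alarm] ≈ 0.7052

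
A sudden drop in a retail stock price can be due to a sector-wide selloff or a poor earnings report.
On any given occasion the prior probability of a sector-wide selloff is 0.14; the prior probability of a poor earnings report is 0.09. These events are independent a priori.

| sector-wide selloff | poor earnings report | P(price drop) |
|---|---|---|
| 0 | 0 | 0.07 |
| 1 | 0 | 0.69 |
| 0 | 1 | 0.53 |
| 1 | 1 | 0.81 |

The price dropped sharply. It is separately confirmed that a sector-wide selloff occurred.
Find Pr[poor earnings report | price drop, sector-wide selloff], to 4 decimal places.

Pr[poor earnings report | price drop, sector-wide selloff] ≈ 0.1040

Weight on poor earnings report=true, given the evidence: 0.81·0.09 = 0.072900
Normalizer over all consistent configurations: 0.69·0.91 + 0.81·0.09 = 0.700800
P(poor earnings report | price drop, sector-wide selloff) = 0.072900/0.700800 ≈ 0.1040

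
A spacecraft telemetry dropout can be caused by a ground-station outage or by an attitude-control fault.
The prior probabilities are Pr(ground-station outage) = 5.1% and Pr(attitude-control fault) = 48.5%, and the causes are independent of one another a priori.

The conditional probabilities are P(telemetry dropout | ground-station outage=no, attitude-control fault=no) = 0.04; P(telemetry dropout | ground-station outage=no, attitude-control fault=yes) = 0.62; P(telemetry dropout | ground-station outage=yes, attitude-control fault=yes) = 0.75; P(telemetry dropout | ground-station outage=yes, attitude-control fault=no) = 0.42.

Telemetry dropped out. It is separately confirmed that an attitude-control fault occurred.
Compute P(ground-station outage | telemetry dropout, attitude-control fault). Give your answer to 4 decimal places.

Weight on ground-station outage=true, given the evidence: 0.75·0.051 = 0.038250
Denominator P(telemetry dropout | attitude-control fault): 0.62·0.949 + 0.75·0.051 = 0.626630
Posterior = 0.038250 / 0.626630 ≈ 0.0610

P(ground-station outage | telemetry dropout, attitude-control fault) ≈ 0.0610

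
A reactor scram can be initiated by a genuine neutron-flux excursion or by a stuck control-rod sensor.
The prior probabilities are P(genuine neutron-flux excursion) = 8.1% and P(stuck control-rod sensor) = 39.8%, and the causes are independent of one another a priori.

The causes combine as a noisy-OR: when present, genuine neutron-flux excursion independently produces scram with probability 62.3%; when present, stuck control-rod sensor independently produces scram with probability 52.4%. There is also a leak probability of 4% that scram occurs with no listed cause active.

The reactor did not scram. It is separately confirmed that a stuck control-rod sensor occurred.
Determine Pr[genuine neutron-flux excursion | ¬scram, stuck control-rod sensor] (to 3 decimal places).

Pr[genuine neutron-flux excursion | ¬scram, stuck control-rod sensor] ≈ 0.032

Under noisy-OR, P(scram | causes) = 1 − (1−0.04)·∏(1−qᵢ) over the active causes.
By total probability over both values of genuine neutron-flux excursion:
  P(¬scram | stuck control-rod sensor) = 0.45696*0.919 + 0.172274*0.081
        = 0.419946 + 0.013954 = 0.433900
Configurations with genuine neutron-flux excursion contribute 0.013954, so
  P(genuine neutron-flux excursion | ¬scram, stuck control-rod sensor) = 0.013954 / 0.433900 ≈ 0.032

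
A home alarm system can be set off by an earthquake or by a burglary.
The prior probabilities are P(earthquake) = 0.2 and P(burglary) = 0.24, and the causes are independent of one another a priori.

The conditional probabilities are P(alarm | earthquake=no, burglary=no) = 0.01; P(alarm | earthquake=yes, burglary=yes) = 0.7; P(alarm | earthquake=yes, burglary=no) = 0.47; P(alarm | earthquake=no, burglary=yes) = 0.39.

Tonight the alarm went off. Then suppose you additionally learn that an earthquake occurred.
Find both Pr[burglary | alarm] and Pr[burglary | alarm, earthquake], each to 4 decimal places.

Pr[burglary | alarm] ≈ 0.5832; Pr[burglary | alarm, earthquake] ≈ 0.3199

Sum P(alarm|·) weighted by the priors over the 4 (earthquake, burglary) configurations:
  P(alarm) = 0.01·0.8·0.76 + 0.39·0.8·0.24 + 0.47·0.2·0.76 + 0.7·0.2·0.24
        = 0.006080 + 0.074880 + 0.071440 + 0.033600 = 0.186000
Keeping only the burglary-present terms gives 0.108480, so
  P(burglary | alarm) = 0.108480 / 0.186000 ≈ 0.5832

Now also conditioning on earthquake=true:
P(alarm | earthquake) = 0.47×0.76 + 0.7×0.24 = 0.357200 + 0.168000 = 0.525200
The burglary-present share is 0.7×0.24 = 0.168000.
Hence the posterior is 0.168000/0.525200 ≈ 0.3199.
The drop from 0.5832 to 0.3199 is the explaining-away (discounting) effect.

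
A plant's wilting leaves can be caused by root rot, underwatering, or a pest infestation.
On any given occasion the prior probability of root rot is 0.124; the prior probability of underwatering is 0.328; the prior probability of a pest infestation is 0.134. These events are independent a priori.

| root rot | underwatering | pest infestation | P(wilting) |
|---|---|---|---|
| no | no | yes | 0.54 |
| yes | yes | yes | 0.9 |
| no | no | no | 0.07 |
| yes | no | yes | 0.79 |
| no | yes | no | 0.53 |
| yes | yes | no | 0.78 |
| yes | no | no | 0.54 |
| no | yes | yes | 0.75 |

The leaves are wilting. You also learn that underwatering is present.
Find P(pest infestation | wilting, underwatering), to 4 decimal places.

P(wilting | underwatering) = 0.53*0.876*0.866 + 0.75*0.876*0.134 + 0.78*0.124*0.866 + 0.9*0.124*0.134 = 0.402066 + 0.088038 + 0.083760 + 0.014954 = 0.588818
The pest infestation-present share is 0.088038 + 0.014954 = 0.102992.
Hence the posterior is 0.102992/0.588818 ≈ 0.1749.

P(pest infestation | wilting, underwatering) ≈ 0.1749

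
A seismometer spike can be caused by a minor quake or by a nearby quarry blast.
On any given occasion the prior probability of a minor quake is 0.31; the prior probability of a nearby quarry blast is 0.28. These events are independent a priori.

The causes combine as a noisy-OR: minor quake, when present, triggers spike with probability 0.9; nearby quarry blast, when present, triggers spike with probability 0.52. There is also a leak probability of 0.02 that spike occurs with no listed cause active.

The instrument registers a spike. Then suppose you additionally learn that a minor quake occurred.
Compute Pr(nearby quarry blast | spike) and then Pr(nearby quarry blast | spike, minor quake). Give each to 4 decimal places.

Under noisy-OR, P(spike | causes) = 1 − (1−0.02)·∏(1−qᵢ) over the active causes.
Weight on nearby quarry blast=true, given the evidence: 0.102319 + 0.082717 = 0.185036
The normalizing constant is 0.02·0.69·0.72 + 0.5296·0.69·0.28 + 0.902·0.31·0.72 + 0.95296·0.31·0.28 = 0.396298
P(nearby quarry blast | spike) = 0.185036/0.396298 ≈ 0.4669

Now condition on the additional information:
For the numerator, keep only nearby quarry blast=true terms: 0.95296*0.28 = 0.266829
Normalizer over all consistent configurations: 0.902*0.72 + 0.95296*0.28 = 0.916269
Posterior = 0.266829 / 0.916269 ≈ 0.2912

Pr(nearby quarry blast | spike) ≈ 0.4669; Pr(nearby quarry blast | spike, minor quake) ≈ 0.2912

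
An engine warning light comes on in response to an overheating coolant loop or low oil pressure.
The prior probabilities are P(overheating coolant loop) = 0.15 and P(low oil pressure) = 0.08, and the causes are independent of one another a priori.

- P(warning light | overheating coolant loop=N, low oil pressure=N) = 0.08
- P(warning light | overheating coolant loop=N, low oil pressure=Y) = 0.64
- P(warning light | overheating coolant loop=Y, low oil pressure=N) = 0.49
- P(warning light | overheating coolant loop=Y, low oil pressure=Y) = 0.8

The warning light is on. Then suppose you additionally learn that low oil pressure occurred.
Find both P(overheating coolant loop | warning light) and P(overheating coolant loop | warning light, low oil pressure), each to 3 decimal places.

P(overheating coolant loop | warning light) ≈ 0.421; P(overheating coolant loop | warning light, low oil pressure) ≈ 0.181

P(warning light) = 0.08·0.85·0.92 + 0.64·0.85·0.08 + 0.49·0.15·0.92 + 0.8·0.15·0.08 = 0.062560 + 0.043520 + 0.067620 + 0.009600 = 0.183300
The overheating coolant loop-present share is 0.067620 + 0.009600 = 0.077220.
P(overheating coolant loop | warning light) = 0.077220 / 0.183300 ≈ 0.421

With the extra evidence:
Weight on overheating coolant loop=true, given the evidence: 0.8·0.15 = 0.120000
Denominator P(warning light | low oil pressure): 0.64·0.85 + 0.8·0.15 = 0.664000
P(overheating coolant loop | warning light, low oil pressure) = 0.120000/0.664000 ≈ 0.181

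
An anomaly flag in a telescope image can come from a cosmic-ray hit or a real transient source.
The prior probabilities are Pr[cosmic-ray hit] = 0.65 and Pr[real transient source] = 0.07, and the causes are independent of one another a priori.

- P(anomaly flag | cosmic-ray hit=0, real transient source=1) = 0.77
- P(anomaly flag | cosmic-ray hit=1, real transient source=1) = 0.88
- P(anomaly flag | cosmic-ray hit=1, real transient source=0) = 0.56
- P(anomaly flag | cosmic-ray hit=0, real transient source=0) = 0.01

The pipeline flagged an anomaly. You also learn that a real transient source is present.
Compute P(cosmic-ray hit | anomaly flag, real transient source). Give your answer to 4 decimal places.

Enumerate both values of cosmic-ray hit and weight by the priors:
  P(anomaly flag | real transient source) = 0.77×0.35 + 0.88×0.65
        = 0.269500 + 0.572000 = 0.841500
The terms with cosmic-ray hit present sum to 0.572000, so
  P(cosmic-ray hit | anomaly flag, real transient source) = 0.572000 / 0.841500 ≈ 0.6797

P(cosmic-ray hit | anomaly flag, real transient source) ≈ 0.6797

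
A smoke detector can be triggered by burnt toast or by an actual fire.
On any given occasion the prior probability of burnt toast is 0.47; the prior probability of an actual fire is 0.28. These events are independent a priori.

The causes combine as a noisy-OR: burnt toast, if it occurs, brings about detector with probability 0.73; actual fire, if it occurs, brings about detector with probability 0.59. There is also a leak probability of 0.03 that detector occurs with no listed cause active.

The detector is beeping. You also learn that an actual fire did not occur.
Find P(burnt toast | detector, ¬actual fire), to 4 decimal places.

P(burnt toast | detector, ¬actual fire) ≈ 0.9562

Under noisy-OR, P(detector | causes) = 1 − (1−0.03)·∏(1−qᵢ) over the active causes.
P(detector | ¬actual fire) = 0.03·0.53 + 0.7381·0.47 = 0.015900 + 0.346907 = 0.362807
Restricting to configurations with burnt toast present: 0.7381·0.47 = 0.346907.
Hence the posterior is 0.346907/0.362807 ≈ 0.9562.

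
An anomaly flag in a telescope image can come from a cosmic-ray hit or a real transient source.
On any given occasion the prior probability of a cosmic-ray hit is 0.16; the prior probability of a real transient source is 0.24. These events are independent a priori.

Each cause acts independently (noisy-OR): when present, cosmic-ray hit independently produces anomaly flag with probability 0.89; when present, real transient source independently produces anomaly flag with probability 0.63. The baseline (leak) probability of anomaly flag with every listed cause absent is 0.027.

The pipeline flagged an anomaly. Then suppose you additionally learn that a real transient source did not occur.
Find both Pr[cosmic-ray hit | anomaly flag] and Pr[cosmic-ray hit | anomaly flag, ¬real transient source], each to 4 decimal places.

Under noisy-OR, P(anomaly flag | causes) = 1 − (1−0.027)·∏(1−qᵢ) over the active causes.
Numerator (weight on configurations with cosmic-ray hit): 0.108585 + 0.036879 = 0.145464
The normalizing constant is 0.027·0.84·0.76 + 0.63999·0.84·0.24 + 0.89297·0.16·0.76 + 0.960399·0.16·0.24 = 0.291723
Posterior = 0.145464 / 0.291723 ≈ 0.4986

With the extra evidence:
P(anomaly flag | ¬real transient source) = 0.027·0.84 + 0.89297·0.16 = 0.022680 + 0.142875 = 0.165555
The cosmic-ray hit-present share is 0.89297·0.16 = 0.142875.
P(cosmic-ray hit | anomaly flag, ¬real transient source) = 0.142875 / 0.165555 ≈ 0.8630
Ruling out real transient source raises the posterior on cosmic-ray hit — the flip side of explaining away.

Pr[cosmic-ray hit | anomaly flag] ≈ 0.4986; Pr[cosmic-ray hit | anomaly flag, ¬real transient source] ≈ 0.8630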